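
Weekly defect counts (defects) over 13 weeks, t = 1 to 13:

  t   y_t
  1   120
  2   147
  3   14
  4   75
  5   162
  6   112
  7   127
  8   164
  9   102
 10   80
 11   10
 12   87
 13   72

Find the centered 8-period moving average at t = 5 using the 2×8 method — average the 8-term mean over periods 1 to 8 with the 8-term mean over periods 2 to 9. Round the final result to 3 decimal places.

Sum over 1–8: 120 + 147 + 14 + 75 + 162 + 112 + 127 + 164 = 921
Sum over 2–9: 147 + 14 + 75 + 162 + 112 + 127 + 164 + 102 = 903
CMA at t=5 = (921 + 903) / (2·8) = 1824 / 16 = 114.000

114.000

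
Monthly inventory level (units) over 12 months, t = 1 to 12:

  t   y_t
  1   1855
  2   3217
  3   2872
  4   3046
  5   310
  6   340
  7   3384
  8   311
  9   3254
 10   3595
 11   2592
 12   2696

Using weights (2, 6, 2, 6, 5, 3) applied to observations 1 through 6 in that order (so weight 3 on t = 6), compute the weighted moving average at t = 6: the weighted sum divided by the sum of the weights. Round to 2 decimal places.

2066.75

Weighted sum: 2·1855 + 6·3217 + 2·2872 + 6·3046 + 5·310 + 3·340 = 3710 + 19302 + 5744 + 18276 + 1550 + 1020 = 49602
Weight total: 2 + 6 + 2 + 6 + 5 + 3 = 24
WMA = 49602 / 24 = 2066.75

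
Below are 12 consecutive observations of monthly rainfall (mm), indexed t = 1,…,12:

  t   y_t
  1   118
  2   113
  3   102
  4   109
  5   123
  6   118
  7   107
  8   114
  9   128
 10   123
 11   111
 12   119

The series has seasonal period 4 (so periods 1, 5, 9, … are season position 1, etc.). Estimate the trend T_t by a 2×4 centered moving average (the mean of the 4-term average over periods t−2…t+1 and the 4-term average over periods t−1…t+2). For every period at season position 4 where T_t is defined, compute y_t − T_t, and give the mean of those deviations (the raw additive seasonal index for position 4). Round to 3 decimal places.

Season position 4 occurs at t = 4, 8 (where T_t is defined).
t=4: T_4 = 112.37500; y_4 − T_4 = 109 − 112.37500 = -3.37500
t=8: T_8 = 117.37500; y_8 − T_8 = 114 − 117.37500 = -3.37500
Mean deviation: (-3.37500 + -3.37500) / 2 = -3.375

-3.375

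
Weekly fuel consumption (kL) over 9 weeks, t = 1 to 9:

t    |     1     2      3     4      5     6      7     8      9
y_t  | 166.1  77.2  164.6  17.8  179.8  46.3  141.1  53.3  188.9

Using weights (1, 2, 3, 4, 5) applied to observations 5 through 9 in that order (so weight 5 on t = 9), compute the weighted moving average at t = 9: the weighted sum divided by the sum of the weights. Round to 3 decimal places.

123.560

Weighted sum: 1·179.8 + 2·46.3 + 3·141.1 + 4·53.3 + 5·188.9 = 179.8 + 92.6 + 423.3 + 213.2 + 944.5 = 1853.4
Weight total: 1 + 2 + 3 + 4 + 5 = 15
WMA = 1853.4 / 15 = 123.560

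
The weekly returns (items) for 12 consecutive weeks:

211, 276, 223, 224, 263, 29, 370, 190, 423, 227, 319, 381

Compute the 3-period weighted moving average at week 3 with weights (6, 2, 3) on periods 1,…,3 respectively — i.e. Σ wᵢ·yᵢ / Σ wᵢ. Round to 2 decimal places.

Weighted sum: 6·211 + 2·276 + 3·223 = 1266 + 552 + 669 = 2487
Weight total: 6 + 2 + 3 = 11
WMA = 2487 / 11 = 226.09

226.09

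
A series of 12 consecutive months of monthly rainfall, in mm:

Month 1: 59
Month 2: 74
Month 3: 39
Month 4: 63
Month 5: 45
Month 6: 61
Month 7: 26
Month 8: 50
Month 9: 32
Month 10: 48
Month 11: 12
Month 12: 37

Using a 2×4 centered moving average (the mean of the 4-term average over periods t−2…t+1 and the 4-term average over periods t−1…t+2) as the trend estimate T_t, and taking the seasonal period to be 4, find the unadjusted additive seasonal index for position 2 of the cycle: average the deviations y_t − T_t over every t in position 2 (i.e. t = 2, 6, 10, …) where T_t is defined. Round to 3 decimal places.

14.000

Season position 2 occurs at t = 6, 10 (where T_t is defined).
t=6: T_6 = 47.12500; y_6 − T_6 = 61 − 47.12500 = 13.87500
t=10: T_10 = 33.87500; y_10 − T_10 = 48 − 33.87500 = 14.12500
Mean deviation: (13.87500 + 14.12500) / 2 = 14.000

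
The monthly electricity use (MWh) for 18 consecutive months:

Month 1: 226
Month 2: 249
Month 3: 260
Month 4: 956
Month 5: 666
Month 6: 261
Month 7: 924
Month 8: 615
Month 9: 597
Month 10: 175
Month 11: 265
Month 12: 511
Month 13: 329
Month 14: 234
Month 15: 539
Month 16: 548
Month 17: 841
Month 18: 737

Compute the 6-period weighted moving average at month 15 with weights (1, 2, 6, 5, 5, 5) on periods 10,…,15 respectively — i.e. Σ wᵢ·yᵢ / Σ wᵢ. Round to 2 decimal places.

386.71

Weighted sum: 1·175 + 2·265 + 6·511 + 5·329 + 5·234 + 5·539 = 175 + 530 + 3066 + 1645 + 1170 + 2695 = 9281
Weight total: 1 + 2 + 6 + 5 + 5 + 5 = 24
WMA = 9281 / 24 = 386.71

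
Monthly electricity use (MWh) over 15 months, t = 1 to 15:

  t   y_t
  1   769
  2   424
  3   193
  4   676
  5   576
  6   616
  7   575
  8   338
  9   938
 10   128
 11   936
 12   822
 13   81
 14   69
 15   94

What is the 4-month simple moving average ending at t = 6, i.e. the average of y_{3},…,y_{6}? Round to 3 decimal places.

515.250

Sum of periods 3–6: 193 + 676 + 576 + 616 = 2061
Divide by 4: 2061 / 4 = 515.250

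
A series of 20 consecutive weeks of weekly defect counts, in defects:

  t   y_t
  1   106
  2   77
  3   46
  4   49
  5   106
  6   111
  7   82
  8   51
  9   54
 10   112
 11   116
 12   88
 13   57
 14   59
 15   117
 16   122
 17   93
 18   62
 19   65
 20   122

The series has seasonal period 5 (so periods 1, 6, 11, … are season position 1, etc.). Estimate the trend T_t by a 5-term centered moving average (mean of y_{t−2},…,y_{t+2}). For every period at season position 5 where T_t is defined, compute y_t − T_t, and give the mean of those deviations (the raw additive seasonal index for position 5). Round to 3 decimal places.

Season position 5 occurs at t = 5, 10, 15 (where T_t is defined).
t=5: T_5 = 78.80000; y_5 − T_5 = 106 − 78.80000 = 27.20000
t=10: T_10 = 84.20000; y_10 − T_10 = 112 − 84.20000 = 27.80000
t=15: T_15 = 89.60000; y_15 − T_15 = 117 − 89.60000 = 27.40000
Mean deviation: (27.20000 + 27.80000 + 27.40000) / 3 = 27.467

27.467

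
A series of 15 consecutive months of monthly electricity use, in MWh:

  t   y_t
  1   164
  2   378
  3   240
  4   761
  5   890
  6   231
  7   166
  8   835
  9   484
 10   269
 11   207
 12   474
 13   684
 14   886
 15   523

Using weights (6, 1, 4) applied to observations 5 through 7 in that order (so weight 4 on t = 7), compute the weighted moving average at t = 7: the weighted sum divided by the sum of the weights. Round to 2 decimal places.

566.82

Weighted sum: 6·890 + 1·231 + 4·166 = 5340 + 231 + 664 = 6235
Weight total: 6 + 1 + 4 = 11
WMA = 6235 / 11 = 566.82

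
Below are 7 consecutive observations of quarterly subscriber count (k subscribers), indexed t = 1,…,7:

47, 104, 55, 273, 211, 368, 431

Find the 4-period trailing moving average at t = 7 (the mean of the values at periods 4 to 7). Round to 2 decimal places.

Sum of periods 4–7: 273 + 211 + 368 + 431 = 1283
Divide by 4: 1283 / 4 = 320.75

320.75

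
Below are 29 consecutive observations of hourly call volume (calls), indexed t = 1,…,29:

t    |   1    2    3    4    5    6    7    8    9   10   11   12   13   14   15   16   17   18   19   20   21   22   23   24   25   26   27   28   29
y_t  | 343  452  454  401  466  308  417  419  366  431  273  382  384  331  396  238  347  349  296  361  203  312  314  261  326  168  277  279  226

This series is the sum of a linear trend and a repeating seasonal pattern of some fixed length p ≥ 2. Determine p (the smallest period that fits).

First differences y_{t+1} − y_t: 109, 2, -53, 65, -158, 109, 2, -53, 65, -158, 109, 2, …
The difference pattern repeats every 5 terms and not for any smaller step, so p = 5.

5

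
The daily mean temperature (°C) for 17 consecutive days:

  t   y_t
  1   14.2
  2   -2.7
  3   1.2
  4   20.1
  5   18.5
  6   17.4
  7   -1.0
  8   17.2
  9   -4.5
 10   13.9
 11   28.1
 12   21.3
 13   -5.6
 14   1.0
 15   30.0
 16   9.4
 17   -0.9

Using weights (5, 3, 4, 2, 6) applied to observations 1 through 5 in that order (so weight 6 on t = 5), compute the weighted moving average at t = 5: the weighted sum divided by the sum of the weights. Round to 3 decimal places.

Weighted sum: 5·14.2 + 3·-2.7 + 4·1.2 + 2·20.1 + 6·18.5 = 71.0 + -8.1 + 4.8 + 40.2 + 111.0 = 218.9
Weight total: 5 + 3 + 4 + 2 + 6 = 20
WMA = 218.9 / 20 = 10.945

10.945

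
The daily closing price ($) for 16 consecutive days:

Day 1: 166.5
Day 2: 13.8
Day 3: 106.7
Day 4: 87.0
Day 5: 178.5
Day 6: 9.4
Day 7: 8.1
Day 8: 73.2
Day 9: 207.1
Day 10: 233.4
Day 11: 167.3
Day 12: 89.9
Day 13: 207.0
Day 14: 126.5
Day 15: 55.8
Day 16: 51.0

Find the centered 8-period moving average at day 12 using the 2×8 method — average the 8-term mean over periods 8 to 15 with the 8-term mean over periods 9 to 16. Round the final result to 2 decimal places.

Sum over 8–15: 73.2 + 207.1 + 233.4 + 167.3 + 89.9 + 207.0 + 126.5 + 55.8 = 1160.2
Sum over 9–16: 207.1 + 233.4 + 167.3 + 89.9 + 207.0 + 126.5 + 55.8 + 51.0 = 1138.0
CMA at t=12 = (1160.2 + 1138.0) / (2·8) = 2298.2 / 16 = 143.64

143.64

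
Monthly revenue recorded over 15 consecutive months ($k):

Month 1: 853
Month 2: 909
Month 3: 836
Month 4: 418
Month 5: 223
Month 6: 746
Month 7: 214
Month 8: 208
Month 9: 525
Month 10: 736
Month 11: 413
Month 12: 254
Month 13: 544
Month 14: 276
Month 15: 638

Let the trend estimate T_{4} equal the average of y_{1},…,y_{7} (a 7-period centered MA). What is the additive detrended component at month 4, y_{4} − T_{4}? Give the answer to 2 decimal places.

Trend T_4 = (853 + 909 + 836 + 418 + 223 + 746 + 214) / 7 = 4199/7 = 599.8571
Detrended value: 418 − 599.8571 = -181.86

-181.86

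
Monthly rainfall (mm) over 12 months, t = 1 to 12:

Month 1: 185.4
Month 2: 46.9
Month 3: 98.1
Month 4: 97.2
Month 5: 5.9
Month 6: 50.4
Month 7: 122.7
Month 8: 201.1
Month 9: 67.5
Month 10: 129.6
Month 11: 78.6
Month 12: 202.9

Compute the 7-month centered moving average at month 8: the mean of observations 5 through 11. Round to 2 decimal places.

93.69

Sum of periods 5–11: 5.9 + 50.4 + 122.7 + 201.1 + 67.5 + 129.6 + 78.6 = 655.8
Divide by 7: 655.8 / 7 = 93.69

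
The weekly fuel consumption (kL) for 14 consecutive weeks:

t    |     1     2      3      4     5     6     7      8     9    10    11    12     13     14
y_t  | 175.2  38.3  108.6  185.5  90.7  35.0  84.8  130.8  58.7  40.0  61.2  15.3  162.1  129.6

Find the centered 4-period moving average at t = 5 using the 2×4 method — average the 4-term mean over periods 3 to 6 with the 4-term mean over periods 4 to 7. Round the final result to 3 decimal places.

101.975

Sum over 3–6: 108.6 + 185.5 + 90.7 + 35.0 = 419.8
Sum over 4–7: 185.5 + 90.7 + 35.0 + 84.8 = 396.0
CMA at t=5 = (419.8 + 396.0) / (2·4) = 815.8 / 8 = 101.975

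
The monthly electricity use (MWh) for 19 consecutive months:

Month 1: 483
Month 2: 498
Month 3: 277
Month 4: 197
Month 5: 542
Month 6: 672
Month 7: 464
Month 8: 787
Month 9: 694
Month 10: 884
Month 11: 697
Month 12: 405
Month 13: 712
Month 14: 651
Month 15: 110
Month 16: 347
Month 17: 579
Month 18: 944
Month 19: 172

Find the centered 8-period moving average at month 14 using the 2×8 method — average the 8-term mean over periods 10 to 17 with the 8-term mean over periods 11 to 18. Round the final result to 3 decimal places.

Sum over 10–17: 884 + 697 + 405 + 712 + 651 + 110 + 347 + 579 = 4385
Sum over 11–18: 697 + 405 + 712 + 651 + 110 + 347 + 579 + 944 = 4445
CMA at t=14 = (4385 + 4445) / (2·8) = 8830 / 16 = 551.875

551.875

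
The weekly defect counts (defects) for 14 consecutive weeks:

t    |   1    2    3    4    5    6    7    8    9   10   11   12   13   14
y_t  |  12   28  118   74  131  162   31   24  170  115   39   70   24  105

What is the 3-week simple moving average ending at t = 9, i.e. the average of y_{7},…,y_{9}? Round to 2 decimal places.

Sum of periods 7–9: 31 + 24 + 170 = 225
Divide by 3: 225 / 3 = 75.00

75.00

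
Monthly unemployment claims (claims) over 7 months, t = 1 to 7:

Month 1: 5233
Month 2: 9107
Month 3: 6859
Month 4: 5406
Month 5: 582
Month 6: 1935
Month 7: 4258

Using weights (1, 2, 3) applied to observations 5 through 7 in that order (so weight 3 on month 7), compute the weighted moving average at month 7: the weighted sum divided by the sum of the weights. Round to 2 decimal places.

Weighted sum: 1·582 + 2·1935 + 3·4258 = 582 + 3870 + 12774 = 17226
Weight total: 1 + 2 + 3 = 6
WMA = 17226 / 6 = 2871.00

2871.00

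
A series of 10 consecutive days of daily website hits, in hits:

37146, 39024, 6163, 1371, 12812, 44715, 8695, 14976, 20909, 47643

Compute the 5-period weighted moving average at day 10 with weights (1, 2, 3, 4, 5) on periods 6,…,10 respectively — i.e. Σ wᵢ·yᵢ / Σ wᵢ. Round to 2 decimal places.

Weighted sum: 1·44715 + 2·8695 + 3·14976 + 4·20909 + 5·47643 = 44715 + 17390 + 44928 + 83636 + 238215 = 428884
Weight total: 1 + 2 + 3 + 4 + 5 = 15
WMA = 428884 / 15 = 28592.27

28592.27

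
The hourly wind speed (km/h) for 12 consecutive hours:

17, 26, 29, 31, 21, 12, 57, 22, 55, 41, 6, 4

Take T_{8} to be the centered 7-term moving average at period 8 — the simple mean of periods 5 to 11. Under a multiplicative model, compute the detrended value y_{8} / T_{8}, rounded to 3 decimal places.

Trend T_8 = (21 + 12 + 57 + 22 + 55 + 41 + 6) / 7 = 214/7 = 30.57143
Ratio to trend: 22 / 30.57143 = 0.720

0.720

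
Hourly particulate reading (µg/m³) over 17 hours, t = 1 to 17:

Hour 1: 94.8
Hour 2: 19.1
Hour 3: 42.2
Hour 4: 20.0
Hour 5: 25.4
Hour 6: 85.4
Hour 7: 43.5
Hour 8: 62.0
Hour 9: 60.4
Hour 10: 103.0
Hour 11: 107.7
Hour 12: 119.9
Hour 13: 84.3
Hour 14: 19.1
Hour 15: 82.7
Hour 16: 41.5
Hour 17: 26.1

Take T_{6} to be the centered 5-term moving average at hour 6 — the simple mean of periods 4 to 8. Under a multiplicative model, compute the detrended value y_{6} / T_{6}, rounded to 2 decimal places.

Trend T_6 = (20.0 + 25.4 + 85.4 + 43.5 + 62.0) / 5 = 236.3/5 = 47.2600
Ratio to trend: 85.4 / 47.2600 = 1.81

1.81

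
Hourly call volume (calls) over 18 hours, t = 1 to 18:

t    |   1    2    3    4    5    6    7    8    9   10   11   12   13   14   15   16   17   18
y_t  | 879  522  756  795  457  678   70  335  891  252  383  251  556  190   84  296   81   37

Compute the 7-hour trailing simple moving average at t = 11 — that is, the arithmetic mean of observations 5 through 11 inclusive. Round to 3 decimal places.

Sum of periods 5–11: 457 + 678 + 70 + 335 + 891 + 252 + 383 = 3066
Divide by 7: 3066 / 7 = 438.000

438.000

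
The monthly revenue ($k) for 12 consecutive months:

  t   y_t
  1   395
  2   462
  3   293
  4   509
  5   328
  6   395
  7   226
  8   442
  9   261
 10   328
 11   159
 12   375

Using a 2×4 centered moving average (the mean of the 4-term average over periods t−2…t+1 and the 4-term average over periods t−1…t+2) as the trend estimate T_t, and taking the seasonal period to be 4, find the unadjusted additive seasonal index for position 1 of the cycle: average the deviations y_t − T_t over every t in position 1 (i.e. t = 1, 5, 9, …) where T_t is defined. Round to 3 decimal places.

Season position 1 occurs at t = 5, 9 (where T_t is defined).
t=5: T_5 = 372.87500; y_5 − T_5 = 328 − 372.87500 = -44.87500
t=9: T_9 = 305.87500; y_9 − T_9 = 261 − 305.87500 = -44.87500
Mean deviation: (-44.87500 + -44.87500) / 2 = -44.875

-44.875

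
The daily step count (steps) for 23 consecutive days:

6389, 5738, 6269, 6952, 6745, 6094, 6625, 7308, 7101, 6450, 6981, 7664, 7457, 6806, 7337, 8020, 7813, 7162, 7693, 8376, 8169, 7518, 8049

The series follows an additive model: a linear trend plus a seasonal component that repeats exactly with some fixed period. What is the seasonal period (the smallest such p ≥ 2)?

4

First differences y_{t+1} − y_t: -651, 531, 683, -207, -651, 531, 683, -207, -651, 531, …
The difference pattern repeats every 4 terms and not for any smaller step, so p = 4.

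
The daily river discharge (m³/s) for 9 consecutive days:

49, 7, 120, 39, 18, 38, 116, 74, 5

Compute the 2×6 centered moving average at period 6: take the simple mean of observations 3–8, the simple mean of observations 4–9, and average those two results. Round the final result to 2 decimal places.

Sum over 3–8: 120 + 39 + 18 + 38 + 116 + 74 = 405
Sum over 4–9: 39 + 18 + 38 + 116 + 74 + 5 = 290
CMA at t=6 = (405 + 290) / (2·6) = 695 / 12 = 57.92

57.92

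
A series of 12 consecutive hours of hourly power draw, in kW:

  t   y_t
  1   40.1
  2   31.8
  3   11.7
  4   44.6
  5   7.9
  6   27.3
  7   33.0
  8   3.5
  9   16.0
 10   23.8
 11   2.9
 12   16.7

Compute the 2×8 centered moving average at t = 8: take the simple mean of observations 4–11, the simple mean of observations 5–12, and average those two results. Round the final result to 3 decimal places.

18.131

Sum over 4–11: 44.6 + 7.9 + 27.3 + 33.0 + 3.5 + 16.0 + 23.8 + 2.9 = 159.0
Sum over 5–12: 7.9 + 27.3 + 33.0 + 3.5 + 16.0 + 23.8 + 2.9 + 16.7 = 131.1
CMA at t=8 = (159.0 + 131.1) / (2·8) = 290.1 / 16 = 18.131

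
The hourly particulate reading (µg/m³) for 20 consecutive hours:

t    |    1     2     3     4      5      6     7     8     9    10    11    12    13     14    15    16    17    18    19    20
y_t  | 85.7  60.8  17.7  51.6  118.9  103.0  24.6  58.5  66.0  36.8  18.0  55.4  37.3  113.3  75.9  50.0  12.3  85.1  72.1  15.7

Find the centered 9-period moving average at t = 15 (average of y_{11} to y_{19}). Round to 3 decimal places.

Sum of periods 11–19: 18.0 + 55.4 + 37.3 + 113.3 + 75.9 + 50.0 + 12.3 + 85.1 + 72.1 = 519.4
Divide by 9: 519.4 / 9 = 57.711

57.711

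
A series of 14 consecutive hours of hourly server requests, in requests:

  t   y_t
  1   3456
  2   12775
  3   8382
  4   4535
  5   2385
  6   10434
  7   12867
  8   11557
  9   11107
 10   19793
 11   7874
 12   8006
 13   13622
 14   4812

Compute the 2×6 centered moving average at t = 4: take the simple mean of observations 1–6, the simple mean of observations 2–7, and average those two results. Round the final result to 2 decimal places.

Sum over 1–6: 3456 + 12775 + 8382 + 4535 + 2385 + 10434 = 41967
Sum over 2–7: 12775 + 8382 + 4535 + 2385 + 10434 + 12867 = 51378
CMA at t=4 = (41967 + 51378) / (2·6) = 93345 / 12 = 7778.75

7778.75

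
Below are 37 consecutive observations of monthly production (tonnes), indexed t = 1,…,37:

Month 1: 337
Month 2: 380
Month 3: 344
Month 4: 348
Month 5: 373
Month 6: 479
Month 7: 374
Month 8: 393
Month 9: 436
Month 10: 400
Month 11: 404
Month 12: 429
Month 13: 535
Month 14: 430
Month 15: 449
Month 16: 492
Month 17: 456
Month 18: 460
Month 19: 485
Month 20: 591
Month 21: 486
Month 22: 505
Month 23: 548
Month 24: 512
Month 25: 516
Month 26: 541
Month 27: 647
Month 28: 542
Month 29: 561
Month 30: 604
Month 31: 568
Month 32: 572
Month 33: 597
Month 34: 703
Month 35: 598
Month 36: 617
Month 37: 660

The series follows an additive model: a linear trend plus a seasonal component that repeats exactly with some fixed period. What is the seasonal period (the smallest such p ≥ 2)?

7

First differences y_{t+1} − y_t: 43, -36, 4, 25, 106, -105, 19, 43, -36, 4, 25, 106, -105, 19, 43, -36, …
The difference pattern repeats every 7 terms and not for any smaller step, so p = 7.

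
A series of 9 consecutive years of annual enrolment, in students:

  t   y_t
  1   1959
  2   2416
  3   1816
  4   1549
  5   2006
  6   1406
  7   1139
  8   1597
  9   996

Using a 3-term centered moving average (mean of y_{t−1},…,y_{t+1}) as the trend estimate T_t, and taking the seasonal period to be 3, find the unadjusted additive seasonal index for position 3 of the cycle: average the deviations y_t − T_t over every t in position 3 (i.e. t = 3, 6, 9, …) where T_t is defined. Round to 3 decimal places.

Season position 3 occurs at t = 3, 6 (where T_t is defined).
t=3: T_3 = 1927.00000; y_3 − T_3 = 1816 − 1927.00000 = -111.00000
t=6: T_6 = 1517.00000; y_6 − T_6 = 1406 − 1517.00000 = -111.00000
Mean deviation: (-111.00000 + -111.00000) / 2 = -111.000

-111.000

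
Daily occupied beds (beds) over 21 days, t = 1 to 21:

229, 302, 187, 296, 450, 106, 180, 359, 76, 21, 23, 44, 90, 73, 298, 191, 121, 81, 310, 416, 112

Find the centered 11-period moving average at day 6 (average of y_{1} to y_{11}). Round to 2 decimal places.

202.64

Sum of periods 1–11: 229 + 302 + 187 + 296 + 450 + 106 + 180 + 359 + 76 + 21 + 23 = 2229
Divide by 11: 2229 / 11 = 202.64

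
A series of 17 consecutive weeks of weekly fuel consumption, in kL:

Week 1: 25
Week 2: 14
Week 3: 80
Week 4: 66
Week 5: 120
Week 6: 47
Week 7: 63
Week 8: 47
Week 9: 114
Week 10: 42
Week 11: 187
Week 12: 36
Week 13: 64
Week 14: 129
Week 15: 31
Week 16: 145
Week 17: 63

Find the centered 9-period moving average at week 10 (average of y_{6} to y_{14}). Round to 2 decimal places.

81.00

Sum of periods 6–14: 47 + 63 + 47 + 114 + 42 + 187 + 36 + 64 + 129 = 729
Divide by 9: 729 / 9 = 81.00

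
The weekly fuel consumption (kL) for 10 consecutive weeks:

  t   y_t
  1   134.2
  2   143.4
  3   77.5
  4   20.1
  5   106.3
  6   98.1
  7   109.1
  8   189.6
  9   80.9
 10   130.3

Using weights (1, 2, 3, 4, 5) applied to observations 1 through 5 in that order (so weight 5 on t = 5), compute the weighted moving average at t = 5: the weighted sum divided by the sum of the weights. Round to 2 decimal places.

84.36

Weighted sum: 1·134.2 + 2·143.4 + 3·77.5 + 4·20.1 + 5·106.3 = 134.2 + 286.8 + 232.5 + 80.4 + 531.5 = 1265.4
Weight total: 1 + 2 + 3 + 4 + 5 = 15
WMA = 1265.4 / 15 = 84.36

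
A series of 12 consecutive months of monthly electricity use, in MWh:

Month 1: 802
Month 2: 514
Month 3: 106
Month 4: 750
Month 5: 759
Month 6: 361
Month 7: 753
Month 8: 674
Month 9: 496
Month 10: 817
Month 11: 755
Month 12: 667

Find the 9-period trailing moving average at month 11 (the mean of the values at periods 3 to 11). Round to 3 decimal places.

Sum of periods 3–11: 106 + 750 + 759 + 361 + 753 + 674 + 496 + 817 + 755 = 5471
Divide by 9: 5471 / 9 = 607.889

607.889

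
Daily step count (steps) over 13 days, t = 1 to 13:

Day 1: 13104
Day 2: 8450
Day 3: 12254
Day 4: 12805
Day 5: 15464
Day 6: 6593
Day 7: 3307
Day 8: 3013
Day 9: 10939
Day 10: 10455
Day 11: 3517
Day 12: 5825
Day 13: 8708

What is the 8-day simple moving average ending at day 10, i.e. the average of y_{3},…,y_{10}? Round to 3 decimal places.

9353.750

Sum of periods 3–10: 12254 + 12805 + 15464 + 6593 + 3307 + 3013 + 10939 + 10455 = 74830
Divide by 8: 74830 / 8 = 9353.750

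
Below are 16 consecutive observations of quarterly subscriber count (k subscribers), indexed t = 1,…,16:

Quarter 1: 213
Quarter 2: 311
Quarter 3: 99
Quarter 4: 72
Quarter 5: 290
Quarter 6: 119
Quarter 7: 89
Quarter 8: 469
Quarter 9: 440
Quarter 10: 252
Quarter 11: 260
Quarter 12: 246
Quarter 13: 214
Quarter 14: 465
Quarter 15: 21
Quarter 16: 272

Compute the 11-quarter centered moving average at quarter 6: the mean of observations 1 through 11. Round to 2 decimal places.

Sum of periods 1–11: 213 + 311 + 99 + 72 + 290 + 119 + 89 + 469 + 440 + 252 + 260 = 2614
Divide by 11: 2614 / 11 = 237.64

237.64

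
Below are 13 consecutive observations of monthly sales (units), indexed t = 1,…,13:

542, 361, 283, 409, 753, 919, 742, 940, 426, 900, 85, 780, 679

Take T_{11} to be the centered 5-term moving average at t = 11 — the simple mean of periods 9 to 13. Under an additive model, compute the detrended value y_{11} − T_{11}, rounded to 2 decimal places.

Trend T_11 = (426 + 900 + 85 + 780 + 679) / 5 = 2870/5 = 574.0000
Detrended value: 85 − 574.0000 = -489.00

-489.00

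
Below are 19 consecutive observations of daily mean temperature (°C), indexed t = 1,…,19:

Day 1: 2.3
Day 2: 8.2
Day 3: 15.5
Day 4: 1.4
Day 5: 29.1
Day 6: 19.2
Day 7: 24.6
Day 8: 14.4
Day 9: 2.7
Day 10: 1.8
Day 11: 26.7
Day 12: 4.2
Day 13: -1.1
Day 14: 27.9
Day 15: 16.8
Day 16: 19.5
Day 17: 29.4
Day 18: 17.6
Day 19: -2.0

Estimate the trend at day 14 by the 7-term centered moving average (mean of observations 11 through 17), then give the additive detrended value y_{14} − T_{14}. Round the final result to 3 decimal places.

10.271

Trend T_14 = (26.7 + 4.2 + (-1.1) + 27.9 + 16.8 + 19.5 + 29.4) / 7 = 123.4/7 = 17.62857
Detrended value: 27.9 − 17.62857 = 10.271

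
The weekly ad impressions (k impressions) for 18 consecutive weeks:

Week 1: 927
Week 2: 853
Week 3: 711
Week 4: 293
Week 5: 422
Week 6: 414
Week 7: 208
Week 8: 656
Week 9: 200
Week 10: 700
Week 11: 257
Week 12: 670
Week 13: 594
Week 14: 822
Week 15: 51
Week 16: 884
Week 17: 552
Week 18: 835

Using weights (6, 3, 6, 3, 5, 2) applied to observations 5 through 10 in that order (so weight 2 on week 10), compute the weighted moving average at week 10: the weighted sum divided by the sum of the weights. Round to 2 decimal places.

375.60

Weighted sum: 6·422 + 3·414 + 6·208 + 3·656 + 5·200 + 2·700 = 2532 + 1242 + 1248 + 1968 + 1000 + 1400 = 9390
Weight total: 6 + 3 + 6 + 3 + 5 + 2 = 25
WMA = 9390 / 25 = 375.60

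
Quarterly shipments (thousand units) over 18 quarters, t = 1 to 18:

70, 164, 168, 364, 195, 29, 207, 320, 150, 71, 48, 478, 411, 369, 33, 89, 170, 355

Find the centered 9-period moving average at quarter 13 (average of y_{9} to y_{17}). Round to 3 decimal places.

202.111

Sum of periods 9–17: 150 + 71 + 48 + 478 + 411 + 369 + 33 + 89 + 170 = 1819
Divide by 9: 1819 / 9 = 202.111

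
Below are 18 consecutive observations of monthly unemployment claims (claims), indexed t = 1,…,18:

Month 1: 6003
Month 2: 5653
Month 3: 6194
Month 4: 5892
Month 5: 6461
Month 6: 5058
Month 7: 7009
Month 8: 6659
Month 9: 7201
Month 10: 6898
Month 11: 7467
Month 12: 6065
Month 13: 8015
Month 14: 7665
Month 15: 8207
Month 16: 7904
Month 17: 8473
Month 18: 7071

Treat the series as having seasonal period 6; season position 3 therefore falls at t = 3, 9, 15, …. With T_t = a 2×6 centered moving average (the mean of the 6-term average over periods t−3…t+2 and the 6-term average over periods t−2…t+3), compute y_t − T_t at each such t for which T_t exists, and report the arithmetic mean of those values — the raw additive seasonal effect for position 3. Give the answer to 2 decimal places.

Season position 3 occurs at t = 9, 15 (where T_t is defined).
t=9: T_9 = 6799.2500; y_9 − T_9 = 7201 − 6799.2500 = 401.7500
t=15: T_15 = 7805.3333; y_15 − T_15 = 8207 − 7805.3333 = 401.6667
Mean deviation: (401.7500 + 401.6667) / 2 = 401.71

401.71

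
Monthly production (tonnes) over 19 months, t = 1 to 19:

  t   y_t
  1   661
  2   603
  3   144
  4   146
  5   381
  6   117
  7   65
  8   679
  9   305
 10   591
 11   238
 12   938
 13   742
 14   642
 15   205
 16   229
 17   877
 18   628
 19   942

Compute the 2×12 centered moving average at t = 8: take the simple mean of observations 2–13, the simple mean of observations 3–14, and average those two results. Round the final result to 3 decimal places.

414.042

Sum over 2–13: 603 + 144 + 146 + 381 + 117 + 65 + 679 + 305 + 591 + 238 + 938 + 742 = 4949
Sum over 3–14: 144 + 146 + 381 + 117 + 65 + 679 + 305 + 591 + 238 + 938 + 742 + 642 = 4988
CMA at t=8 = (4949 + 4988) / (2·12) = 9937 / 24 = 414.042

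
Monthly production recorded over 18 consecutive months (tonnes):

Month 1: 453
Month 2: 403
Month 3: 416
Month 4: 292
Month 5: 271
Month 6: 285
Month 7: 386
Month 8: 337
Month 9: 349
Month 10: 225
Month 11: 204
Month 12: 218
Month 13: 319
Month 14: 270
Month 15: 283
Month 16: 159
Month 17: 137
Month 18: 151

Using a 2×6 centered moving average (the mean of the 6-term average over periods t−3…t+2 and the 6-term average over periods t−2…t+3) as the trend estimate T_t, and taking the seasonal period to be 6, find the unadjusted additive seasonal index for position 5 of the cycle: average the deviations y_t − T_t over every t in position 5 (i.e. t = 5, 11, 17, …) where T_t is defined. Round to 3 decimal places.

Season position 5 occurs at t = 5, 11 (where T_t is defined).
t=5: T_5 = 336.66667; y_5 − T_5 = 271 − 336.66667 = -65.66667
t=11: T_11 = 269.75000; y_11 − T_11 = 204 − 269.75000 = -65.75000
Mean deviation: (-65.66667 + -65.75000) / 2 = -65.708

-65.708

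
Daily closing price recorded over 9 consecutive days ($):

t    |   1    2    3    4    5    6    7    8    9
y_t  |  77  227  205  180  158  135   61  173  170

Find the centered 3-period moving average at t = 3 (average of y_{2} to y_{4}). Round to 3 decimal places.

204.000

Sum of periods 2–4: 227 + 205 + 180 = 612
Divide by 3: 612 / 3 = 204.000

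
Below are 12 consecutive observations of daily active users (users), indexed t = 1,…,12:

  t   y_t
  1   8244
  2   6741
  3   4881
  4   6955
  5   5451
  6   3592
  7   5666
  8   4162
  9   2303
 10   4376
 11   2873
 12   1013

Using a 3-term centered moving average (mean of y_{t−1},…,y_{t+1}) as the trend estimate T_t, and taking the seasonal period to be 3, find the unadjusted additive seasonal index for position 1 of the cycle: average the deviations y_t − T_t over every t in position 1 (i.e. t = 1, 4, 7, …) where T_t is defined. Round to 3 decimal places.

Season position 1 occurs at t = 4, 7, 10 (where T_t is defined).
t=4: T_4 = 5762.33333; y_4 − T_4 = 6955 − 5762.33333 = 1192.66667
t=7: T_7 = 4473.33333; y_7 − T_7 = 5666 − 4473.33333 = 1192.66667
t=10: T_10 = 3184.00000; y_10 − T_10 = 4376 − 3184.00000 = 1192.00000
Mean deviation: (1192.66667 + 1192.66667 + 1192.00000) / 3 = 1192.444

1192.444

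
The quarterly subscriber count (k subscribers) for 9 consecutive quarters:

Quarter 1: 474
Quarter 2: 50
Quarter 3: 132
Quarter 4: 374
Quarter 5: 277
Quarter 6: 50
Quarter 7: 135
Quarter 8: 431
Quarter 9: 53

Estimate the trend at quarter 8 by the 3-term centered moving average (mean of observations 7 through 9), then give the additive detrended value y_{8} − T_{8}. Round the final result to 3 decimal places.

224.667

Trend T_8 = (135 + 431 + 53) / 3 = 619/3 = 206.33333
Detrended value: 431 − 206.33333 = 224.667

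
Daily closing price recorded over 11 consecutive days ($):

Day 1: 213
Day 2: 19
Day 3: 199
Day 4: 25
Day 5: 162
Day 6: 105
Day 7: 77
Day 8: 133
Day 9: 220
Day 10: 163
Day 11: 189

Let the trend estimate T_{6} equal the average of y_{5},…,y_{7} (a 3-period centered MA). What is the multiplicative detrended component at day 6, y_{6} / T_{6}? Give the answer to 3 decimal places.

Trend T_6 = (162 + 105 + 77) / 3 = 344/3 = 114.66667
Ratio to trend: 105 / 114.66667 = 0.916

0.916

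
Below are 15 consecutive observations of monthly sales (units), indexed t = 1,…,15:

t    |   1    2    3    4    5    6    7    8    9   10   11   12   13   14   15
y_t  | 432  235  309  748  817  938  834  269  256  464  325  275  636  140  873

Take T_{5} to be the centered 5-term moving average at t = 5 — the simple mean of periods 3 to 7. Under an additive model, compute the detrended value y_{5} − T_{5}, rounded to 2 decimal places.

87.80

Trend T_5 = (309 + 748 + 817 + 938 + 834) / 5 = 3646/5 = 729.2000
Detrended value: 817 − 729.2000 = 87.80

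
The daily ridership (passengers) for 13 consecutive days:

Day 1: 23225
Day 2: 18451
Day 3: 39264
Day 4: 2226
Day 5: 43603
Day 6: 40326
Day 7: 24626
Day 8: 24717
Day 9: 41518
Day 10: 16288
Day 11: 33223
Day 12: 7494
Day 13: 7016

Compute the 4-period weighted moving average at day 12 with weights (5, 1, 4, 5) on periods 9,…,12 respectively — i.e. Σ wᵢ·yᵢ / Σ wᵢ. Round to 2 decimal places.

Weighted sum: 5·41518 + 1·16288 + 4·33223 + 5·7494 = 207590 + 16288 + 132892 + 37470 = 394240
Weight total: 5 + 1 + 4 + 5 = 15
WMA = 394240 / 15 = 26282.67

26282.67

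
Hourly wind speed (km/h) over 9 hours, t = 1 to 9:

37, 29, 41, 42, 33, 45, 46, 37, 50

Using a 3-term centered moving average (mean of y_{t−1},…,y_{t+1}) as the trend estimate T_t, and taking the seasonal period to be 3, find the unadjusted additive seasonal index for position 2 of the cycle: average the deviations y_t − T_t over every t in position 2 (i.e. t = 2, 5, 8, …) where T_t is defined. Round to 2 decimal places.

-7.00

Season position 2 occurs at t = 2, 5, 8 (where T_t is defined).
t=2: T_2 = 35.6667; y_2 − T_2 = 29 − 35.6667 = -6.6667
t=5: T_5 = 40.0000; y_5 − T_5 = 33 − 40.0000 = -7.0000
t=8: T_8 = 44.3333; y_8 − T_8 = 37 − 44.3333 = -7.3333
Mean deviation: (-6.6667 + -7.0000 + -7.3333) / 3 = -7.00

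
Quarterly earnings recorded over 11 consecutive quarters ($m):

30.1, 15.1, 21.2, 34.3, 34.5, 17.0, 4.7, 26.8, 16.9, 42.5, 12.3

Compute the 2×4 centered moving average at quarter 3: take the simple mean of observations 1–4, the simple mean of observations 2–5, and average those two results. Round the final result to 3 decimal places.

25.725

Sum over 1–4: 30.1 + 15.1 + 21.2 + 34.3 = 100.7
Sum over 2–5: 15.1 + 21.2 + 34.3 + 34.5 = 105.1
CMA at t=3 = (100.7 + 105.1) / (2·4) = 205.8 / 8 = 25.725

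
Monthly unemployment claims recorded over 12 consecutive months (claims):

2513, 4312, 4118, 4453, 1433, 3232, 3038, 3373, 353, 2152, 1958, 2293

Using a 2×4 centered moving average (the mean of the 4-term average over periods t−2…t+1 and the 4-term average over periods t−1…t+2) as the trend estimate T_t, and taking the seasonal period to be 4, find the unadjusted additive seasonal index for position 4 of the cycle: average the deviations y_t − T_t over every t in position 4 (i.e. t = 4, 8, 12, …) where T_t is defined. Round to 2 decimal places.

1009.00

Season position 4 occurs at t = 4, 8 (where T_t is defined).
t=4: T_4 = 3444.0000; y_4 − T_4 = 4453 − 3444.0000 = 1009.0000
t=8: T_8 = 2364.0000; y_8 − T_8 = 3373 − 2364.0000 = 1009.0000
Mean deviation: (1009.0000 + 1009.0000) / 2 = 1009.00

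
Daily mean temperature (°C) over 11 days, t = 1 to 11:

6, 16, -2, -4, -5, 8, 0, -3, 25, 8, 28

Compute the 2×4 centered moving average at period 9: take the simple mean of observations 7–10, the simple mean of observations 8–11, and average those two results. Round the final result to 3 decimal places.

Sum over 7–10: 0 + (-3) + 25 + 8 = 30
Sum over 8–11: (-3) + 25 + 8 + 28 = 58
CMA at t=9 = (30 + 58) / (2·4) = 88 / 8 = 11.000

11.000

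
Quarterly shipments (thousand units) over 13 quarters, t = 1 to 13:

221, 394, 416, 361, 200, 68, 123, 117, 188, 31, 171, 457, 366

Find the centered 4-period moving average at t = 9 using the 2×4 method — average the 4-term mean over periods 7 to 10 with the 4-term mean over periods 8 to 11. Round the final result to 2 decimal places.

120.75

Sum over 7–10: 123 + 117 + 188 + 31 = 459
Sum over 8–11: 117 + 188 + 31 + 171 = 507
CMA at t=9 = (459 + 507) / (2·4) = 966 / 8 = 120.75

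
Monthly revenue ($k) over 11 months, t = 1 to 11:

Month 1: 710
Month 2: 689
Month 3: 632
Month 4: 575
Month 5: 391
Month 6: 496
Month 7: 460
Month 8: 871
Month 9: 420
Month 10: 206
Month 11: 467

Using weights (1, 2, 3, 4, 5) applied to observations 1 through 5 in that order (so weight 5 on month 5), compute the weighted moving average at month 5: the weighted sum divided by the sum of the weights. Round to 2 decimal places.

Weighted sum: 1·710 + 2·689 + 3·632 + 4·575 + 5·391 = 710 + 1378 + 1896 + 2300 + 1955 = 8239
Weight total: 1 + 2 + 3 + 4 + 5 = 15
WMA = 8239 / 15 = 549.27

549.27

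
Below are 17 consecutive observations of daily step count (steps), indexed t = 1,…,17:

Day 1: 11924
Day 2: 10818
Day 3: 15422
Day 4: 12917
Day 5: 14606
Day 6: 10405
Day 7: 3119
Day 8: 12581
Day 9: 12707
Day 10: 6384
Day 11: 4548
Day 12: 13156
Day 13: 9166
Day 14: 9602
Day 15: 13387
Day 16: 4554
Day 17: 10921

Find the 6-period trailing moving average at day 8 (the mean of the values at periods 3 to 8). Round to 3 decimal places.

Sum of periods 3–8: 15422 + 12917 + 14606 + 10405 + 3119 + 12581 = 69050
Divide by 6: 69050 / 6 = 11508.333

11508.333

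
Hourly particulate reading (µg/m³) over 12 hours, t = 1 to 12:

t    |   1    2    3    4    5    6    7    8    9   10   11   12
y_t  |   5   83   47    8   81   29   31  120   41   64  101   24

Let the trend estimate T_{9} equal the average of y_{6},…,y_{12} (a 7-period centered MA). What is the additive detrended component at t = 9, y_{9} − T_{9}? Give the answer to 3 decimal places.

-17.571

Trend T_9 = (29 + 31 + 120 + 41 + 64 + 101 + 24) / 7 = 410/7 = 58.57143
Detrended value: 41 − 58.57143 = -17.571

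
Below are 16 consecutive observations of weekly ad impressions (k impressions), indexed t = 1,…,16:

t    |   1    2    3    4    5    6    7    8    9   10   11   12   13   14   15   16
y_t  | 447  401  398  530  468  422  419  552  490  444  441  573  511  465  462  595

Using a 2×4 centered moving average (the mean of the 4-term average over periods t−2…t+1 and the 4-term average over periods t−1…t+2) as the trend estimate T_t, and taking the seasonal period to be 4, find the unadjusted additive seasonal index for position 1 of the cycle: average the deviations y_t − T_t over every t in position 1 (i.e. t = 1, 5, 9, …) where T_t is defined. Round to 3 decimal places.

10.917

Season position 1 occurs at t = 5, 9, 13 (where T_t is defined).
t=5: T_5 = 457.12500; y_5 − T_5 = 468 − 457.12500 = 10.87500
t=9: T_9 = 479.00000; y_9 − T_9 = 490 − 479.00000 = 11.00000
t=13: T_13 = 500.12500; y_13 − T_13 = 511 − 500.12500 = 10.87500
Mean deviation: (10.87500 + 11.00000 + 10.87500) / 3 = 10.917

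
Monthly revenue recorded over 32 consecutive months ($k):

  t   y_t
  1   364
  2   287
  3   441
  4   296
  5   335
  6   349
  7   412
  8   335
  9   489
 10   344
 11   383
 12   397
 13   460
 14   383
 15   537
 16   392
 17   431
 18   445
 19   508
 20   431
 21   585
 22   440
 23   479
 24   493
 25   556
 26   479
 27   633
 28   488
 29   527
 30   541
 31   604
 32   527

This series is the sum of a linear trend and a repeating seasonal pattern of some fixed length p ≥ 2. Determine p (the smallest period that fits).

First differences y_{t+1} − y_t: -77, 154, -145, 39, 14, 63, -77, 154, -145, 39, 14, 63, -77, 154, …
The difference pattern repeats every 6 terms and not for any smaller step, so p = 6.

6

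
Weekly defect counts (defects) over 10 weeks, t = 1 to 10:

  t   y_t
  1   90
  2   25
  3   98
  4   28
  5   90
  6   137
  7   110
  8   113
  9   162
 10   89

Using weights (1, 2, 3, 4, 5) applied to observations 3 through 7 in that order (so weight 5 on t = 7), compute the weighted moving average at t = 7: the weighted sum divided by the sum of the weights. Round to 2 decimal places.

101.47

Weighted sum: 1·98 + 2·28 + 3·90 + 4·137 + 5·110 = 98 + 56 + 270 + 548 + 550 = 1522
Weight total: 1 + 2 + 3 + 4 + 5 = 15
WMA = 1522 / 15 = 101.47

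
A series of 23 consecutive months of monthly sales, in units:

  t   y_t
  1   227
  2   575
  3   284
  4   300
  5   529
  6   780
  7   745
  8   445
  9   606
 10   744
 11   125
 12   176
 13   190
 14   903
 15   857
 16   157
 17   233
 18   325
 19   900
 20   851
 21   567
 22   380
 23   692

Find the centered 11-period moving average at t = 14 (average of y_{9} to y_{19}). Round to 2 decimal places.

Sum of periods 9–19: 606 + 744 + 125 + 176 + 190 + 903 + 857 + 157 + 233 + 325 + 900 = 5216
Divide by 11: 5216 / 11 = 474.18

474.18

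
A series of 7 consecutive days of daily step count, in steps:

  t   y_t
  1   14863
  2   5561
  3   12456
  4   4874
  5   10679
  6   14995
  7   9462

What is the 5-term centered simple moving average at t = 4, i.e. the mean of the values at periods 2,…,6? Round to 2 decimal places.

9713.00

Sum of periods 2–6: 5561 + 12456 + 4874 + 10679 + 14995 = 48565
Divide by 5: 48565 / 5 = 9713.00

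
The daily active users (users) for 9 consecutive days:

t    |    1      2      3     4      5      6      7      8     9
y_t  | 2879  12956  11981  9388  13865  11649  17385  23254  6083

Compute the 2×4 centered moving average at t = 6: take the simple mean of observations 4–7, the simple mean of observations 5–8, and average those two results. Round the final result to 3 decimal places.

Sum over 4–7: 9388 + 13865 + 11649 + 17385 = 52287
Sum over 5–8: 13865 + 11649 + 17385 + 23254 = 66153
CMA at t=6 = (52287 + 66153) / (2·4) = 118440 / 8 = 14805.000

14805.000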